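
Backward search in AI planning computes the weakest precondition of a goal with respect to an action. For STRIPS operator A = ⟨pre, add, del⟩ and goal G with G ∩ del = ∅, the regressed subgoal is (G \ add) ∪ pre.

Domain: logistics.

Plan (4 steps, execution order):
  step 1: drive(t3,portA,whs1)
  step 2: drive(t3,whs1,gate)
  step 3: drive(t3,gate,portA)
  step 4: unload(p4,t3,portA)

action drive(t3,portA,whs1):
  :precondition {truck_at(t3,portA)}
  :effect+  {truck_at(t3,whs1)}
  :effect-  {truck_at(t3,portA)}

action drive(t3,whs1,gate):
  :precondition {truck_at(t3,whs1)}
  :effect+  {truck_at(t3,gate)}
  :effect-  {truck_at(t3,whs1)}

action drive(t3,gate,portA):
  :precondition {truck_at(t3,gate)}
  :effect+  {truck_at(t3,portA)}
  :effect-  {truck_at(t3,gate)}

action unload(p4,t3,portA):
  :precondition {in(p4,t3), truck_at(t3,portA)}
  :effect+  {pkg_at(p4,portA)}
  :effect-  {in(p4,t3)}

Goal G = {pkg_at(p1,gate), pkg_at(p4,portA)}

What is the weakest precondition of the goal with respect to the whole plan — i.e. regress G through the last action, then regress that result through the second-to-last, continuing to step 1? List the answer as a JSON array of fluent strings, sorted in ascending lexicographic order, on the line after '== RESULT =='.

Work backward from the goal:
  through step 4 (unload(p4,t3,portA)): drop {pkg_at(p4,portA)}, keep {pkg_at(p1,gate)}, require {in(p4,t3), truck_at(t3,portA)}
    → {in(p4,t3), pkg_at(p1,gate), truck_at(t3,portA)}
  through step 3 (drive(t3,gate,portA)): drop {truck_at(t3,portA)}, keep {in(p4,t3), pkg_at(p1,gate)}, require {truck_at(t3,gate)}
    → {in(p4,t3), pkg_at(p1,gate), truck_at(t3,gate)}
  through step 2 (drive(t3,whs1,gate)): drop {truck_at(t3,gate)}, keep {in(p4,t3), pkg_at(p1,gate)}, require {truck_at(t3,whs1)}
    → {in(p4,t3), pkg_at(p1,gate), truck_at(t3,whs1)}
  through step 1 (drive(t3,portA,whs1)): drop {truck_at(t3,whs1)}, keep {in(p4,t3), pkg_at(p1,gate)}, require {truck_at(t3,portA)}
    → {in(p4,t3), pkg_at(p1,gate), truck_at(t3,portA)}

== RESULT ==
["in(p4,t3)", "pkg_at(p1,gate)", "truck_at(t3,portA)"]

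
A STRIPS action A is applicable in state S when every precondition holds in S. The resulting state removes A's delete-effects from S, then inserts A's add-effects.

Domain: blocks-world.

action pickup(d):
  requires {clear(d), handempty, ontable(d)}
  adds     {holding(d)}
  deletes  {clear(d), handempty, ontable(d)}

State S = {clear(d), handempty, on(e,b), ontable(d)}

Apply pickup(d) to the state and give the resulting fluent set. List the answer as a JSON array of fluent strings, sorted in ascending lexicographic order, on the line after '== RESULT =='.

Progress:
  pre ⊆ S: {clear(d), handempty, ontable(d)} ⊆ S  — applicable
  S \ del = {on(e,b)}
  ∪ add   = {holding(d), on(e,b)}

== RESULT ==
["holding(d)", "on(e,b)"]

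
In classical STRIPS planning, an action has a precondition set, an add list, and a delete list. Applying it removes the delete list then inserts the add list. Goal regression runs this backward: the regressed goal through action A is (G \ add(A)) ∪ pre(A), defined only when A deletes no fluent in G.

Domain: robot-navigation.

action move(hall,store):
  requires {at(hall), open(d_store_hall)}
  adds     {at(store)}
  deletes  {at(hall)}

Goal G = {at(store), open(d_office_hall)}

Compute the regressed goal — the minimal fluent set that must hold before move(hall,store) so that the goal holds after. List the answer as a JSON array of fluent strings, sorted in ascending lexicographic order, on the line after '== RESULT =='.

Compute (G \ add) ∪ pre:
  G ∩ del = {}  (empty — regression defined)
  G \ add = {at(store), open(d_office_hall)} \ {at(store)} = {open(d_office_hall)}
  ∪ pre   = {open(d_office_hall)} ∪ {at(hall), open(d_store_hall)}
          = {at(hall), open(d_office_hall), open(d_store_hall)}

== RESULT ==
["at(hall)", "open(d_office_hall)", "open(d_store_hall)"]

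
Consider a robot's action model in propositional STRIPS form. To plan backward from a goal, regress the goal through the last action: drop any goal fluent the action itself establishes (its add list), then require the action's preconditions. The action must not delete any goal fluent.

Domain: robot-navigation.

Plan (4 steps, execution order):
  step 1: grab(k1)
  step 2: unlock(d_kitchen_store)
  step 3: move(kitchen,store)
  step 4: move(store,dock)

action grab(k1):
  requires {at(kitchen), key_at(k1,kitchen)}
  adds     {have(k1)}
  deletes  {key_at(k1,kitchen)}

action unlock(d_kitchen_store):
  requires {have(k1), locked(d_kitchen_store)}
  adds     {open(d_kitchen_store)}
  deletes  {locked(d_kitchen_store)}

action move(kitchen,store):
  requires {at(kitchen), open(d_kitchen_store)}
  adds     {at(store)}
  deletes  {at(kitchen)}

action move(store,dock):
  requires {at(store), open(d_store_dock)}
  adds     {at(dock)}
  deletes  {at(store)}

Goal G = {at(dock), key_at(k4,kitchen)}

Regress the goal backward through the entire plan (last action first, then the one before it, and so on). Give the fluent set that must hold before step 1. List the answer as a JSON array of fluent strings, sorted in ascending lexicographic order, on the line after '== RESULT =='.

Regress step by step:
  through step 4 (move(store,dock)): drop {at(dock)}, keep {key_at(k4,kitchen)}, require {at(store), open(d_store_dock)}
    → {at(store), key_at(k4,kitchen), open(d_store_dock)}
  through step 3 (move(kitchen,store)): drop {at(store)}, keep {key_at(k4,kitchen), open(d_store_dock)}, require {at(kitchen), open(d_kitchen_store)}
    → {at(kitchen), key_at(k4,kitchen), open(d_kitchen_store), open(d_store_dock)}
  through step 2 (unlock(d_kitchen_store)): drop {open(d_kitchen_store)}, keep {at(kitchen), key_at(k4,kitchen), open(d_store_dock)}, require {have(k1), locked(d_kitchen_store)}
    → {at(kitchen), have(k1), key_at(k4,kitchen), locked(d_kitchen_store), open(d_store_dock)}
  through step 1 (grab(k1)): drop {have(k1)}, keep {at(kitchen), key_at(k4,kitchen), locked(d_kitchen_store), open(d_store_dock)}, require {at(kitchen), key_at(k1,kitchen)}
    → {at(kitchen), key_at(k1,kitchen), key_at(k4,kitchen), locked(d_kitchen_store), open(d_store_dock)}

== RESULT ==
["at(kitchen)", "key_at(k1,kitchen)", "key_at(k4,kitchen)", "locked(d_kitchen_store)", "open(d_store_dock)"]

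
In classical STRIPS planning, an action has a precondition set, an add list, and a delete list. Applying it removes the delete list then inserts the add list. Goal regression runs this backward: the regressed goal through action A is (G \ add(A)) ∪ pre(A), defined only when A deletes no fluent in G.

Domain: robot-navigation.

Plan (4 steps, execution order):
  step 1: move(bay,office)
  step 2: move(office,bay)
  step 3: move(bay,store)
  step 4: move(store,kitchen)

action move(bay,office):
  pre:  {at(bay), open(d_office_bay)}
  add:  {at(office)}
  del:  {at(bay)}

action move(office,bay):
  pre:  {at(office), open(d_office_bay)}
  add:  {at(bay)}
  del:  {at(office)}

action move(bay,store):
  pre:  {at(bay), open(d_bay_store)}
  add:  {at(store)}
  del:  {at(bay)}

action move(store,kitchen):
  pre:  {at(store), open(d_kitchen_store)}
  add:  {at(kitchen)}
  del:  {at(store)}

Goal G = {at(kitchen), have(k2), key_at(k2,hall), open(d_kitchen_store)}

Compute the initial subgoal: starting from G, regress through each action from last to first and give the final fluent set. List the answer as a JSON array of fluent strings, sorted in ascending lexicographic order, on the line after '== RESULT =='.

Work backward from the goal:
  through step 4 (move(store,kitchen)): drop {at(kitchen)}, keep {have(k2), key_at(k2,hall), open(d_kitchen_store)}, require {at(store), open(d_kitchen_store)}
    → {at(store), have(k2), key_at(k2,hall), open(d_kitchen_store)}
  through step 3 (move(bay,store)): drop {at(store)}, keep {have(k2), key_at(k2,hall), open(d_kitchen_store)}, require {at(bay), open(d_bay_store)}
    → {at(bay), have(k2), key_at(k2,hall), open(d_bay_store), open(d_kitchen_store)}
  through step 2 (move(office,bay)): drop {at(bay)}, keep {have(k2), key_at(k2,hall), open(d_bay_store), open(d_kitchen_store)}, require {at(office), open(d_office_bay)}
    → {at(office), have(k2), key_at(k2,hall), open(d_bay_store), open(d_kitchen_store), open(d_office_bay)}
  through step 1 (move(bay,office)): drop {at(office)}, keep {have(k2), key_at(k2,hall), open(d_bay_store), open(d_kitchen_store), open(d_office_bay)}, require {at(bay), open(d_office_bay)}
    → {at(bay), have(k2), key_at(k2,hall), open(d_bay_store), open(d_kitchen_store), open(d_office_bay)}

== RESULT ==
["at(bay)", "have(k2)", "key_at(k2,hall)", "open(d_bay_store)", "open(d_kitchen_store)", "open(d_office_bay)"]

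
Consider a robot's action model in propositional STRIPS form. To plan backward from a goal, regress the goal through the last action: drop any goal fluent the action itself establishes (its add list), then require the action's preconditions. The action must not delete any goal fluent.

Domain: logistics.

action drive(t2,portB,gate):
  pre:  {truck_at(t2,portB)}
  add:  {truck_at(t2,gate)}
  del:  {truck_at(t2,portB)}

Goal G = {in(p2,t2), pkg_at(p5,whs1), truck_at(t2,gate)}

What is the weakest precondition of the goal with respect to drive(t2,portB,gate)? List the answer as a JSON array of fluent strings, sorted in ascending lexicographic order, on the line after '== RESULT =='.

Regress:
  G ∩ del = {}  (empty — regression defined)
  G \ add = {in(p2,t2), pkg_at(p5,whs1), truck_at(t2,gate)} \ {truck_at(t2,gate)} = {in(p2,t2), pkg_at(p5,whs1)}
  ∪ pre   = {in(p2,t2), pkg_at(p5,whs1)} ∪ {truck_at(t2,portB)}
          = {in(p2,t2), pkg_at(p5,whs1), truck_at(t2,portB)}

== RESULT ==
["in(p2,t2)", "pkg_at(p5,whs1)", "truck_at(t2,portB)"]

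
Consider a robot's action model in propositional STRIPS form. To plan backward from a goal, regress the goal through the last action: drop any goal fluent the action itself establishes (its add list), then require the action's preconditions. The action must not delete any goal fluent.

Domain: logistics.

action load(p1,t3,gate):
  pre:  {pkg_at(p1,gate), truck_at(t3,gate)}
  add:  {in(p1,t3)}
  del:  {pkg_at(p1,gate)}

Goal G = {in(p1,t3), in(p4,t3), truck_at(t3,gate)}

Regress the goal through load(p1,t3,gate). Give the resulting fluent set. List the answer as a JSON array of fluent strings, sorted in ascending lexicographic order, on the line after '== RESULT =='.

Compute (G \ add) ∪ pre:
  G ∩ del = {}  (empty — regression defined)
  G \ add = {in(p1,t3), in(p4,t3), truck_at(t3,gate)} \ {in(p1,t3)} = {in(p4,t3), truck_at(t3,gate)}
  ∪ pre   = {in(p4,t3), truck_at(t3,gate)} ∪ {pkg_at(p1,gate), truck_at(t3,gate)}
          = {in(p4,t3), pkg_at(p1,gate), truck_at(t3,gate)}

== RESULT ==
["in(p4,t3)", "pkg_at(p1,gate)", "truck_at(t3,gate)"]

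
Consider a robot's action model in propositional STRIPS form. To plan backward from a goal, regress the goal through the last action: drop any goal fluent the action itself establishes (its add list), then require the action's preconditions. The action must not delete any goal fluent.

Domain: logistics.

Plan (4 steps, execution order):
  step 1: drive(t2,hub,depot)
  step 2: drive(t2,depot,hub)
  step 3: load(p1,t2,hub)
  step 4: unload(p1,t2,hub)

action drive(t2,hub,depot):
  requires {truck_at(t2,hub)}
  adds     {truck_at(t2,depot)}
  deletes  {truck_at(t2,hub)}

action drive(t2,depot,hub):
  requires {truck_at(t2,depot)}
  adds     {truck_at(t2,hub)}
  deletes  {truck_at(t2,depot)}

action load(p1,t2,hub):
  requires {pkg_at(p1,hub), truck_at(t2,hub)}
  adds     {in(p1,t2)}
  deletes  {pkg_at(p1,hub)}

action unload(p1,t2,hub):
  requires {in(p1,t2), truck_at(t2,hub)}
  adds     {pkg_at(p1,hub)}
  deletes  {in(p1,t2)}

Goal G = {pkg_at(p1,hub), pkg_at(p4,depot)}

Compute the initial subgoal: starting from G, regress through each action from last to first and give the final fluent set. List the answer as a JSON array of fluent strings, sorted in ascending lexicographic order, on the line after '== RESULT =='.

Regress step by step:
  through step 4 (unload(p1,t2,hub)): drop {pkg_at(p1,hub)}, keep {pkg_at(p4,depot)}, require {in(p1,t2), truck_at(t2,hub)}
    → {in(p1,t2), pkg_at(p4,depot), truck_at(t2,hub)}
  through step 3 (load(p1,t2,hub)): drop {in(p1,t2)}, keep {pkg_at(p4,depot), truck_at(t2,hub)}, require {pkg_at(p1,hub), truck_at(t2,hub)}
    → {pkg_at(p1,hub), pkg_at(p4,depot), truck_at(t2,hub)}
  through step 2 (drive(t2,depot,hub)): drop {truck_at(t2,hub)}, keep {pkg_at(p1,hub), pkg_at(p4,depot)}, require {truck_at(t2,depot)}
    → {pkg_at(p1,hub), pkg_at(p4,depot), truck_at(t2,depot)}
  through step 1 (drive(t2,hub,depot)): drop {truck_at(t2,depot)}, keep {pkg_at(p1,hub), pkg_at(p4,depot)}, require {truck_at(t2,hub)}
    → {pkg_at(p1,hub), pkg_at(p4,depot), truck_at(t2,hub)}

== RESULT ==
["pkg_at(p1,hub)", "pkg_at(p4,depot)", "truck_at(t2,hub)"]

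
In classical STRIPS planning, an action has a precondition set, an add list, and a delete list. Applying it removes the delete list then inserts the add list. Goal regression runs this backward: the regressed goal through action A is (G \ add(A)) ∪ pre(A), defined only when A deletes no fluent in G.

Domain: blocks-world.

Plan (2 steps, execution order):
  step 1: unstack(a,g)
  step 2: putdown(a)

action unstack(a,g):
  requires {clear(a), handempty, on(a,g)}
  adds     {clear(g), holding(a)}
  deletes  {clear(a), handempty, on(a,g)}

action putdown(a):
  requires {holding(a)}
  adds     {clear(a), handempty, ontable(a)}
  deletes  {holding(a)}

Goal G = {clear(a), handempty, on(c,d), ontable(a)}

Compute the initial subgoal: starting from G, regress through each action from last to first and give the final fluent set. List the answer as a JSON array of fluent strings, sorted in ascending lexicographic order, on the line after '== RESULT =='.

Work backward from the goal:
  through step 2 (putdown(a)): drop {clear(a), handempty, ontable(a)}, keep {on(c,d)}, require {holding(a)}
    → {holding(a), on(c,d)}
  through step 1 (unstack(a,g)): drop {holding(a)}, keep {on(c,d)}, require {clear(a), handempty, on(a,g)}
    → {clear(a), handempty, on(a,g), on(c,d)}

== RESULT ==
["clear(a)", "handempty", "on(a,g)", "on(c,d)"]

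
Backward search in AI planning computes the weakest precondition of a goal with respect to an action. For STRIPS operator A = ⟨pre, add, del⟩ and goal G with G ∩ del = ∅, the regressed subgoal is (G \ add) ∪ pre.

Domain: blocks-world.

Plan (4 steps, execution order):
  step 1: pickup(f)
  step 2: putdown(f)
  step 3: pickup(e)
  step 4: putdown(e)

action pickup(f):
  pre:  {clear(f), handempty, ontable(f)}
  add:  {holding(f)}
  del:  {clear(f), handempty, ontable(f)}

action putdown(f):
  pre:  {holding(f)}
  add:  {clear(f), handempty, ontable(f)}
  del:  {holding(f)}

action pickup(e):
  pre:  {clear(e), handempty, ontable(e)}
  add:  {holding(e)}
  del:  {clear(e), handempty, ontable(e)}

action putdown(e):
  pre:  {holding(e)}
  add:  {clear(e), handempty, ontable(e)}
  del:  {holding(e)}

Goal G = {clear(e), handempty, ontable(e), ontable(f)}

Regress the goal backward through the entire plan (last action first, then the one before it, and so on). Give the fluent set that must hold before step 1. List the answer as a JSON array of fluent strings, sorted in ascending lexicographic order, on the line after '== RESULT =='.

Work backward from the goal:
  through step 4 (putdown(e)): drop {clear(e), handempty, ontable(e)}, keep {ontable(f)}, require {holding(e)}
    → {holding(e), ontable(f)}
  through step 3 (pickup(e)): drop {holding(e)}, keep {ontable(f)}, require {clear(e), handempty, ontable(e)}
    → {clear(e), handempty, ontable(e), ontable(f)}
  through step 2 (putdown(f)): drop {handempty, ontable(f)}, keep {clear(e), ontable(e)}, require {holding(f)}
    → {clear(e), holding(f), ontable(e)}
  through step 1 (pickup(f)): drop {holding(f)}, keep {clear(e), ontable(e)}, require {clear(f), handempty, ontable(f)}
    → {clear(e), clear(f), handempty, ontable(e), ontable(f)}

== RESULT ==
["clear(e)", "clear(f)", "handempty", "ontable(e)", "ontable(f)"]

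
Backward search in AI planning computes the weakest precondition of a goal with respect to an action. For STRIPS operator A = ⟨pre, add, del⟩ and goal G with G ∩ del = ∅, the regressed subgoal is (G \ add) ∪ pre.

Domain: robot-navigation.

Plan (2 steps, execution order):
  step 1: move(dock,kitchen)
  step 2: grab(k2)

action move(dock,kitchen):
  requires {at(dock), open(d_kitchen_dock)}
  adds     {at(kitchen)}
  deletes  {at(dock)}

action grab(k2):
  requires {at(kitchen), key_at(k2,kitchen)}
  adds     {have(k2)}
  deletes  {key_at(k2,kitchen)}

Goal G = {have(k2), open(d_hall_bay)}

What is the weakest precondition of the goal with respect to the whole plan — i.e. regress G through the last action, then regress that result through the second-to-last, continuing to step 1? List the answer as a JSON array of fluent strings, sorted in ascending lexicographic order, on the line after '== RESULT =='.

Work backward from the goal:
  through step 2 (grab(k2)): drop {have(k2)}, keep {open(d_hall_bay)}, require {at(kitchen), key_at(k2,kitchen)}
    → {at(kitchen), key_at(k2,kitchen), open(d_hall_bay)}
  through step 1 (move(dock,kitchen)): drop {at(kitchen)}, keep {key_at(k2,kitchen), open(d_hall_bay)}, require {at(dock), open(d_kitchen_dock)}
    → {at(dock), key_at(k2,kitchen), open(d_hall_bay), open(d_kitchen_dock)}

== RESULT ==
["at(dock)", "key_at(k2,kitchen)", "open(d_hall_bay)", "open(d_kitchen_dock)"]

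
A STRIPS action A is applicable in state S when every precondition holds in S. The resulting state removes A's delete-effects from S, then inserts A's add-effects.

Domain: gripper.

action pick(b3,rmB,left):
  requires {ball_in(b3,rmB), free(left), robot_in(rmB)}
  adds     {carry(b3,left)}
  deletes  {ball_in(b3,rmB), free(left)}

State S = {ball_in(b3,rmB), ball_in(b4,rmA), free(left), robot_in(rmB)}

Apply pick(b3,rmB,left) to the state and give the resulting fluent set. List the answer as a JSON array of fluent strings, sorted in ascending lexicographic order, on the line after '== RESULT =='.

Compute (S \ del) ∪ add:
  pre ⊆ S: {ball_in(b3,rmB), free(left), robot_in(rmB)} ⊆ S  — applicable
  S \ del = {ball_in(b4,rmA), robot_in(rmB)}
  ∪ add   = {ball_in(b4,rmA), carry(b3,left), robot_in(rmB)}

== RESULT ==
["ball_in(b4,rmA)", "carry(b3,left)", "robot_in(rmB)"]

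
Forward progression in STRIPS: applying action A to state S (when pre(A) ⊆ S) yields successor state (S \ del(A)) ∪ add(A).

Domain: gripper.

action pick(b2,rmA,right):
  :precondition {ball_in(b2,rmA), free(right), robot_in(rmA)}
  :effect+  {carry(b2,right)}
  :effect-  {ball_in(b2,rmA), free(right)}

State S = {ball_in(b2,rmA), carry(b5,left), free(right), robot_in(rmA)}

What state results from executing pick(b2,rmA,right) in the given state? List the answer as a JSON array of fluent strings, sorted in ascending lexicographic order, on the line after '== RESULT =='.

Progress:
  pre ⊆ S: {ball_in(b2,rmA), free(right), robot_in(rmA)} ⊆ S  — applicable
  S \ del = {carry(b5,left), robot_in(rmA)}
  ∪ add   = {carry(b2,right), carry(b5,left), robot_in(rmA)}

== RESULT ==
["carry(b2,right)", "carry(b5,left)", "robot_in(rmA)"]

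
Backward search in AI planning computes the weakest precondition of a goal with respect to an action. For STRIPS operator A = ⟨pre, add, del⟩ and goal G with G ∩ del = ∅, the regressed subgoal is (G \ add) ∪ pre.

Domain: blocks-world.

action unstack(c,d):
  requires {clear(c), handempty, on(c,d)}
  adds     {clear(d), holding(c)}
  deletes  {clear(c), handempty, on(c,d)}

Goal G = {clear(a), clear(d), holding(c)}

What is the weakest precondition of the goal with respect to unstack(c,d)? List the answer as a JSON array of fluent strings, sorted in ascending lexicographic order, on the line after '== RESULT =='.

Regress:
  G ∩ del = {}  (empty — regression defined)
  G \ add = {clear(a), clear(d), holding(c)} \ {clear(d), holding(c)} = {clear(a)}
  ∪ pre   = {clear(a)} ∪ {clear(c), handempty, on(c,d)}
          = {clear(a), clear(c), handempty, on(c,d)}

== RESULT ==
["clear(a)", "clear(c)", "handempty", "on(c,d)"]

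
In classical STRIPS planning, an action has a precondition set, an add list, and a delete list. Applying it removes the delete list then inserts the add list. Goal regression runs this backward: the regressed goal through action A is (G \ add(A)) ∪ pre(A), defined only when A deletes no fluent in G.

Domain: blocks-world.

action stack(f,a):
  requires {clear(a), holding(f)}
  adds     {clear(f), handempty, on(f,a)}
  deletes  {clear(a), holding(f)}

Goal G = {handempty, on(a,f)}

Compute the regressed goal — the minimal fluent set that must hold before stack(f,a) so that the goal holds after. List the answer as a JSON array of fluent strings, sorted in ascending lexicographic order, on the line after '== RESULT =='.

Regress:
  G ∩ del = {}  (empty — regression defined)
  G \ add = {handempty, on(a,f)} \ {clear(f), handempty, on(f,a)} = {on(a,f)}
  ∪ pre   = {on(a,f)} ∪ {clear(a), holding(f)}
          = {clear(a), holding(f), on(a,f)}

== RESULT ==
["clear(a)", "holding(f)", "on(a,f)"]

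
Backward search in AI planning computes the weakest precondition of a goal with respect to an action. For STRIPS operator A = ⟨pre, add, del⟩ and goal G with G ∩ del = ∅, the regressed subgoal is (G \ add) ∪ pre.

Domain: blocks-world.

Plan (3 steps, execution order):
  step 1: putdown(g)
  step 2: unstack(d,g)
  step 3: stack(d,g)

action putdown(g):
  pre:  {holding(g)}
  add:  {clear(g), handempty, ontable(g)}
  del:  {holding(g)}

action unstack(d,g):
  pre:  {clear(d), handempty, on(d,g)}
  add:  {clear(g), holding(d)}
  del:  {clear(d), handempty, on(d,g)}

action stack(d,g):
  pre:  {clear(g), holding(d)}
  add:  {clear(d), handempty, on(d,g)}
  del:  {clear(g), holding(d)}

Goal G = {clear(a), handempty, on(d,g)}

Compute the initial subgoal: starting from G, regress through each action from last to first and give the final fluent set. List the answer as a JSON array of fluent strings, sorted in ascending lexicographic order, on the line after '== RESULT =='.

Work backward from the goal:
  through step 3 (stack(d,g)): drop {handempty, on(d,g)}, keep {clear(a)}, require {clear(g), holding(d)}
    → {clear(a), clear(g), holding(d)}
  through step 2 (unstack(d,g)): drop {clear(g), holding(d)}, keep {clear(a)}, require {clear(d), handempty, on(d,g)}
    → {clear(a), clear(d), handempty, on(d,g)}
  through step 1 (putdown(g)): drop {handempty}, keep {clear(a), clear(d), on(d,g)}, require {holding(g)}
    → {clear(a), clear(d), holding(g), on(d,g)}

== RESULT ==
["clear(a)", "clear(d)", "holding(g)", "on(d,g)"]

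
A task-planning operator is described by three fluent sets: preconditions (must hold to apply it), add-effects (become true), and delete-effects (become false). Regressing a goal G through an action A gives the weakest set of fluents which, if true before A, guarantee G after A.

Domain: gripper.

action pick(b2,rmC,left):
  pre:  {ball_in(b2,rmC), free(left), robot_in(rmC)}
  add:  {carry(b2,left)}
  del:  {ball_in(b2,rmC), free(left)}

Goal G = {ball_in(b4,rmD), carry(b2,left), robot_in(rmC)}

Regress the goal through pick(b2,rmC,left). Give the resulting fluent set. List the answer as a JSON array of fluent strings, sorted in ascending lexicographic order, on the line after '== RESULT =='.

Compute (G \ add) ∪ pre:
  G ∩ del = {}  (empty — regression defined)
  G \ add = {ball_in(b4,rmD), carry(b2,left), robot_in(rmC)} \ {carry(b2,left)} = {ball_in(b4,rmD), robot_in(rmC)}
  ∪ pre   = {ball_in(b4,rmD), robot_in(rmC)} ∪ {ball_in(b2,rmC), free(left), robot_in(rmC)}
          = {ball_in(b2,rmC), ball_in(b4,rmD), free(left), robot_in(rmC)}

== RESULT ==
["ball_in(b2,rmC)", "ball_in(b4,rmD)", "free(left)", "robot_in(rmC)"]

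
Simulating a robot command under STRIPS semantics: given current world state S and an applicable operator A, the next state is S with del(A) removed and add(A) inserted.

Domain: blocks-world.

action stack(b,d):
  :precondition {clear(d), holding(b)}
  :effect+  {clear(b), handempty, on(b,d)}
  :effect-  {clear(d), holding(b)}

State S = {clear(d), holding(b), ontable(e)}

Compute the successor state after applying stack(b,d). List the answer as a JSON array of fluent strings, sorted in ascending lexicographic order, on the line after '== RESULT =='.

Compute (S \ del) ∪ add:
  pre ⊆ S: {clear(d), holding(b)} ⊆ S  — applicable
  S \ del = {ontable(e)}
  ∪ add   = {clear(b), handempty, on(b,d), ontable(e)}

== RESULT ==
["clear(b)", "handempty", "on(b,d)", "ontable(e)"]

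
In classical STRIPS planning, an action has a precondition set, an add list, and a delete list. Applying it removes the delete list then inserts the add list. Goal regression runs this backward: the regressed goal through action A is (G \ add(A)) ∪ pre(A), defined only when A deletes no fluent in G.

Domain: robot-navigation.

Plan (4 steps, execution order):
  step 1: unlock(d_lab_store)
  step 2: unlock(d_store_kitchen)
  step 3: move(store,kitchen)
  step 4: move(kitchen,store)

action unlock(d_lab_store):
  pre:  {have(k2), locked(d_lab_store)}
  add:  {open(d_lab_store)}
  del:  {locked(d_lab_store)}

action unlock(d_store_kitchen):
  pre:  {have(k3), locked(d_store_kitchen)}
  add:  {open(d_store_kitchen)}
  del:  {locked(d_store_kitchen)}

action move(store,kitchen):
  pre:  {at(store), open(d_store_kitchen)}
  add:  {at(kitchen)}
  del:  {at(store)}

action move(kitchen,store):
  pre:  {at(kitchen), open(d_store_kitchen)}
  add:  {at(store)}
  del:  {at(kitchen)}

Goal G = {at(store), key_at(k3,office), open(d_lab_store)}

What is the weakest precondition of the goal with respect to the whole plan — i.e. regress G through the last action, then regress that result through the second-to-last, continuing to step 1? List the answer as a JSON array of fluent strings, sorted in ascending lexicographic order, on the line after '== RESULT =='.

Regress step by step:
  through step 4 (move(kitchen,store)): drop {at(store)}, keep {key_at(k3,office), open(d_lab_store)}, require {at(kitchen), open(d_store_kitchen)}
    → {at(kitchen), key_at(k3,office), open(d_lab_store), open(d_store_kitchen)}
  through step 3 (move(store,kitchen)): drop {at(kitchen)}, keep {key_at(k3,office), open(d_lab_store), open(d_store_kitchen)}, require {at(store), open(d_store_kitchen)}
    → {at(store), key_at(k3,office), open(d_lab_store), open(d_store_kitchen)}
  through step 2 (unlock(d_store_kitchen)): drop {open(d_store_kitchen)}, keep {at(store), key_at(k3,office), open(d_lab_store)}, require {have(k3), locked(d_store_kitchen)}
    → {at(store), have(k3), key_at(k3,office), locked(d_store_kitchen), open(d_lab_store)}
  through step 1 (unlock(d_lab_store)): drop {open(d_lab_store)}, keep {at(store), have(k3), key_at(k3,office), locked(d_store_kitchen)}, require {have(k2), locked(d_lab_store)}
    → {at(store), have(k2), have(k3), key_at(k3,office), locked(d_lab_store), locked(d_store_kitchen)}

== RESULT ==
["at(store)", "have(k2)", "have(k3)", "key_at(k3,office)", "locked(d_lab_store)", "locked(d_store_kitchen)"]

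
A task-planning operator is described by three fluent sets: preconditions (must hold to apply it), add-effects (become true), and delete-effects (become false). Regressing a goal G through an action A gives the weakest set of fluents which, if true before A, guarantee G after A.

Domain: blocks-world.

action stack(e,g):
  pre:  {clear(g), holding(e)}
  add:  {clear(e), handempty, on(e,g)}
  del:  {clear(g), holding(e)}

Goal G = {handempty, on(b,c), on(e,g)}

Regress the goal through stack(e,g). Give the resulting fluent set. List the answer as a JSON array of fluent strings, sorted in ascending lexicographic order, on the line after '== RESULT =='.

Regress:
  G ∩ del = {}  (empty — regression defined)
  G \ add = {handempty, on(b,c), on(e,g)} \ {clear(e), handempty, on(e,g)} = {on(b,c)}
  ∪ pre   = {on(b,c)} ∪ {clear(g), holding(e)}
          = {clear(g), holding(e), on(b,c)}

== RESULT ==
["clear(g)", "holding(e)", "on(b,c)"]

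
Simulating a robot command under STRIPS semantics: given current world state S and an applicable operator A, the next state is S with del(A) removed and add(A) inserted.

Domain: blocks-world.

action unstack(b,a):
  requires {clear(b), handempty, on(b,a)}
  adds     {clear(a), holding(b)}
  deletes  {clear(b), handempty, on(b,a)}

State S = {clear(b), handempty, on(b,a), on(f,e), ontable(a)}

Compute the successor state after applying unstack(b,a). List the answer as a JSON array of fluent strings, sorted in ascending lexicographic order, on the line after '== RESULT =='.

Compute (S \ del) ∪ add:
  pre ⊆ S: {clear(b), handempty, on(b,a)} ⊆ S  — applicable
  S \ del = {on(f,e), ontable(a)}
  ∪ add   = {clear(a), holding(b), on(f,e), ontable(a)}

== RESULT ==
["clear(a)", "holding(b)", "on(f,e)", "ontable(a)"]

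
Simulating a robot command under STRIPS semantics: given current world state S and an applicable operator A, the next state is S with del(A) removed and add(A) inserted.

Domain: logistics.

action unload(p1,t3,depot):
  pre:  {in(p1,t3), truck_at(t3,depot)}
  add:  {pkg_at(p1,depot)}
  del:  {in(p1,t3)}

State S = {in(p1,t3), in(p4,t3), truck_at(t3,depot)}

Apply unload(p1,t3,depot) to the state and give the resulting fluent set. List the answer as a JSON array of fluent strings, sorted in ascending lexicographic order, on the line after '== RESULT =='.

Progress:
  pre ⊆ S: {in(p1,t3), truck_at(t3,depot)} ⊆ S  — applicable
  S \ del = {in(p4,t3), truck_at(t3,depot)}
  ∪ add   = {in(p4,t3), pkg_at(p1,depot), truck_at(t3,depot)}

== RESULT ==
["in(p4,t3)", "pkg_at(p1,depot)", "truck_at(t3,depot)"]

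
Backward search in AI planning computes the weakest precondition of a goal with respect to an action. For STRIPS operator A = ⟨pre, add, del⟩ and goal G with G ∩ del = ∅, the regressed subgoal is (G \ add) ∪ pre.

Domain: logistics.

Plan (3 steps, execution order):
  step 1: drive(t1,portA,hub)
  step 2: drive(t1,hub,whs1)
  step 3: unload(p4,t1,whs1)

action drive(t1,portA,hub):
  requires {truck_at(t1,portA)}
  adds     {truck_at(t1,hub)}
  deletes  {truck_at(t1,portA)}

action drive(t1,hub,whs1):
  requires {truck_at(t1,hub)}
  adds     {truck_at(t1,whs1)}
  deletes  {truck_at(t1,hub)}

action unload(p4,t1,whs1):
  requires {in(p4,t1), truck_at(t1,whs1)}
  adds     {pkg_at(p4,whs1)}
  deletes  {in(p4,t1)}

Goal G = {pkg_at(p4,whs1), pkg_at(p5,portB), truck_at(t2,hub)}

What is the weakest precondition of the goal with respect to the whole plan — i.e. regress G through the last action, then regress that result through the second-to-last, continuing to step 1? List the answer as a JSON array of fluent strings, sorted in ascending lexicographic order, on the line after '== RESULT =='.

Work backward from the goal:
  through step 3 (unload(p4,t1,whs1)): drop {pkg_at(p4,whs1)}, keep {pkg_at(p5,portB), truck_at(t2,hub)}, require {in(p4,t1), truck_at(t1,whs1)}
    → {in(p4,t1), pkg_at(p5,portB), truck_at(t1,whs1), truck_at(t2,hub)}
  through step 2 (drive(t1,hub,whs1)): drop {truck_at(t1,whs1)}, keep {in(p4,t1), pkg_at(p5,portB), truck_at(t2,hub)}, require {truck_at(t1,hub)}
    → {in(p4,t1), pkg_at(p5,portB), truck_at(t1,hub), truck_at(t2,hub)}
  through step 1 (drive(t1,portA,hub)): drop {truck_at(t1,hub)}, keep {in(p4,t1), pkg_at(p5,portB), truck_at(t2,hub)}, require {truck_at(t1,portA)}
    → {in(p4,t1), pkg_at(p5,portB), truck_at(t1,portA), truck_at(t2,hub)}

== RESULT ==
["in(p4,t1)", "pkg_at(p5,portB)", "truck_at(t1,portA)", "truck_at(t2,hub)"]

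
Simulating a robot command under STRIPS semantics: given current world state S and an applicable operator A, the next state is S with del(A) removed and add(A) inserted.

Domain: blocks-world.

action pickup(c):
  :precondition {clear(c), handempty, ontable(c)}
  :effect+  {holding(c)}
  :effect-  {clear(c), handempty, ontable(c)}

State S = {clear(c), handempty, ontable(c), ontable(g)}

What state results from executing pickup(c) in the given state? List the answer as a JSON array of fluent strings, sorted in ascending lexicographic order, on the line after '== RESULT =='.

Compute (S \ del) ∪ add:
  pre ⊆ S: {clear(c), handempty, ontable(c)} ⊆ S  — applicable
  S \ del = {ontable(g)}
  ∪ add   = {holding(c), ontable(g)}

== RESULT ==
["holding(c)", "ontable(g)"]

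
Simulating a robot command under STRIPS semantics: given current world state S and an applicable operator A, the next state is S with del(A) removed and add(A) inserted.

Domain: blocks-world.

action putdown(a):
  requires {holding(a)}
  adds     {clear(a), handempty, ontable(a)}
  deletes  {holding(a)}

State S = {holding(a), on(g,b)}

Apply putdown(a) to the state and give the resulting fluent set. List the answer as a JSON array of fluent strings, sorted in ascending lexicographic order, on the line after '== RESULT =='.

Progress:
  pre ⊆ S: {holding(a)} ⊆ S  — applicable
  S \ del = {on(g,b)}
  ∪ add   = {clear(a), handempty, on(g,b), ontable(a)}

== RESULT ==
["clear(a)", "handempty", "on(g,b)", "ontable(a)"]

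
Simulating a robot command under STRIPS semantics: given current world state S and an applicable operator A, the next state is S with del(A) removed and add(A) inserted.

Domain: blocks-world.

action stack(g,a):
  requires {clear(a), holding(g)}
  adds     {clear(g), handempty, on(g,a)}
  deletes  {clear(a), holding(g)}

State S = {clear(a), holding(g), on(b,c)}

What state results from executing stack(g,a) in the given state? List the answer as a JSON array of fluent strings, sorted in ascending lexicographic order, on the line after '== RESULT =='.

Compute (S \ del) ∪ add:
  pre ⊆ S: {clear(a), holding(g)} ⊆ S  — applicable
  S \ del = {on(b,c)}
  ∪ add   = {clear(g), handempty, on(b,c), on(g,a)}

== RESULT ==
["clear(g)", "handempty", "on(b,c)", "on(g,a)"]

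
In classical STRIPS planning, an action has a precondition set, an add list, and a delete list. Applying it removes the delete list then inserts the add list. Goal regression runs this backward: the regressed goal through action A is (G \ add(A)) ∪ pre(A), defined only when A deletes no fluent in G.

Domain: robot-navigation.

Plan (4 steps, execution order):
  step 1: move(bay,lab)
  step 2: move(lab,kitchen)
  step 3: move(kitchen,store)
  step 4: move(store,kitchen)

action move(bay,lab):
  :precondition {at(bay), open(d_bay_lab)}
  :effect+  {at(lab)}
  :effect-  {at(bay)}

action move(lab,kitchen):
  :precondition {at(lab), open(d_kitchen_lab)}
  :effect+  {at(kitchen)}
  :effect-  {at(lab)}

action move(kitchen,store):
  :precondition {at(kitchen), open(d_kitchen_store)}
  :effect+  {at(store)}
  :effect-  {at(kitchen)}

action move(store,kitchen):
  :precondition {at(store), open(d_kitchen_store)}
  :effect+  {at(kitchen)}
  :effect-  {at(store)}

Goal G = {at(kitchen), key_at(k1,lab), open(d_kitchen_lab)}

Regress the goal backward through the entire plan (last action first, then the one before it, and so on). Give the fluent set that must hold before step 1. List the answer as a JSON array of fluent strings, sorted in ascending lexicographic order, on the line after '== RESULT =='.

Regress step by step:
  through step 4 (move(store,kitchen)): drop {at(kitchen)}, keep {key_at(k1,lab), open(d_kitchen_lab)}, require {at(store), open(d_kitchen_store)}
    → {at(store), key_at(k1,lab), open(d_kitchen_lab), open(d_kitchen_store)}
  through step 3 (move(kitchen,store)): drop {at(store)}, keep {key_at(k1,lab), open(d_kitchen_lab), open(d_kitchen_store)}, require {at(kitchen), open(d_kitchen_store)}
    → {at(kitchen), key_at(k1,lab), open(d_kitchen_lab), open(d_kitchen_store)}
  through step 2 (move(lab,kitchen)): drop {at(kitchen)}, keep {key_at(k1,lab), open(d_kitchen_lab), open(d_kitchen_store)}, require {at(lab), open(d_kitchen_lab)}
    → {at(lab), key_at(k1,lab), open(d_kitchen_lab), open(d_kitchen_store)}
  through step 1 (move(bay,lab)): drop {at(lab)}, keep {key_at(k1,lab), open(d_kitchen_lab), open(d_kitchen_store)}, require {at(bay), open(d_bay_lab)}
    → {at(bay), key_at(k1,lab), open(d_bay_lab), open(d_kitchen_lab), open(d_kitchen_store)}

== RESULT ==
["at(bay)", "key_at(k1,lab)", "open(d_bay_lab)", "open(d_kitchen_lab)", "open(d_kitchen_store)"]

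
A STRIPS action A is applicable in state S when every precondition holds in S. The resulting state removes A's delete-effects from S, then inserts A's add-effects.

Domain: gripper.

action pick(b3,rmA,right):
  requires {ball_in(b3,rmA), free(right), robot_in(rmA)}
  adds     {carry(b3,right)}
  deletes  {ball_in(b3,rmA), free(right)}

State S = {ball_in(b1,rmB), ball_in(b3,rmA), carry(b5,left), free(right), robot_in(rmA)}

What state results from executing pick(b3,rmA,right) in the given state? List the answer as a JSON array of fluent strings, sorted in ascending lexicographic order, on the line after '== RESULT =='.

Compute (S \ del) ∪ add:
  pre ⊆ S: {ball_in(b3,rmA), free(right), robot_in(rmA)} ⊆ S  — applicable
  S \ del = {ball_in(b1,rmB), carry(b5,left), robot_in(rmA)}
  ∪ add   = {ball_in(b1,rmB), carry(b3,right), carry(b5,left), robot_in(rmA)}

== RESULT ==
["ball_in(b1,rmB)", "carry(b3,right)", "carry(b5,left)", "robot_in(rmA)"]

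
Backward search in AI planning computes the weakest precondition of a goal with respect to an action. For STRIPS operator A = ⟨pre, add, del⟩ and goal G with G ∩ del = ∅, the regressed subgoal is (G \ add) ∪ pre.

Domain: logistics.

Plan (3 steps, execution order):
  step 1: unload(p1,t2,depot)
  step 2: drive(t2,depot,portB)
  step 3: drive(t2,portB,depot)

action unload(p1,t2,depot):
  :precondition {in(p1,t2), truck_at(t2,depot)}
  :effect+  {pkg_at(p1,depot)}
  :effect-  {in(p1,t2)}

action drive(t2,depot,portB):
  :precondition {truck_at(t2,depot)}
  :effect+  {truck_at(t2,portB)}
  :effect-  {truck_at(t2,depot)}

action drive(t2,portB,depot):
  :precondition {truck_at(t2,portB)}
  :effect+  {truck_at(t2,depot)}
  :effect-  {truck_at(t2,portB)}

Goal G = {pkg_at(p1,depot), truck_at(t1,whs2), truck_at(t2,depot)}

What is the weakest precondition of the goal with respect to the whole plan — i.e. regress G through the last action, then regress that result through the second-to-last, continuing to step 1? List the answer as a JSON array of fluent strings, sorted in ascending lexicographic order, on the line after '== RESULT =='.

Work backward from the goal:
  through step 3 (drive(t2,portB,depot)): drop {truck_at(t2,depot)}, keep {pkg_at(p1,depot), truck_at(t1,whs2)}, require {truck_at(t2,portB)}
    → {pkg_at(p1,depot), truck_at(t1,whs2), truck_at(t2,portB)}
  through step 2 (drive(t2,depot,portB)): drop {truck_at(t2,portB)}, keep {pkg_at(p1,depot), truck_at(t1,whs2)}, require {truck_at(t2,depot)}
    → {pkg_at(p1,depot), truck_at(t1,whs2), truck_at(t2,depot)}
  through step 1 (unload(p1,t2,depot)): drop {pkg_at(p1,depot)}, keep {truck_at(t1,whs2), truck_at(t2,depot)}, require {in(p1,t2), truck_at(t2,depot)}
    → {in(p1,t2), truck_at(t1,whs2), truck_at(t2,depot)}

== RESULT ==
["in(p1,t2)", "truck_at(t1,whs2)", "truck_at(t2,depot)"]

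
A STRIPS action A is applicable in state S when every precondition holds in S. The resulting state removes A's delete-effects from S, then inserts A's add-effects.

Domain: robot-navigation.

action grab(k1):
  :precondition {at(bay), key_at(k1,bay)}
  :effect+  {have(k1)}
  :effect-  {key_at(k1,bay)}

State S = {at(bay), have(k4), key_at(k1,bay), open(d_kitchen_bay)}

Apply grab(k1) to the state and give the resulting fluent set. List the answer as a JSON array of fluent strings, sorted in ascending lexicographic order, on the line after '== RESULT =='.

Compute (S \ del) ∪ add:
  pre ⊆ S: {at(bay), key_at(k1,bay)} ⊆ S  — applicable
  S \ del = {at(bay), have(k4), open(d_kitchen_bay)}
  ∪ add   = {at(bay), have(k1), have(k4), open(d_kitchen_bay)}

== RESULT ==
["at(bay)", "have(k1)", "have(k4)", "open(d_kitchen_bay)"]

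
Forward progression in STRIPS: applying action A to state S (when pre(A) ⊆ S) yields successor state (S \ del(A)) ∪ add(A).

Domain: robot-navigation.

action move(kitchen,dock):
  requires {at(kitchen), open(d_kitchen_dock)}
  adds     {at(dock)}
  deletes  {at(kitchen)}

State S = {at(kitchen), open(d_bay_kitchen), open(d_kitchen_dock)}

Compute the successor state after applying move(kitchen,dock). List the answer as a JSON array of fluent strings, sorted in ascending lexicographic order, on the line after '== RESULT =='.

Progress:
  pre ⊆ S: {at(kitchen), open(d_kitchen_dock)} ⊆ S  — applicable
  S \ del = {open(d_bay_kitchen), open(d_kitchen_dock)}
  ∪ add   = {at(dock), open(d_bay_kitchen), open(d_kitchen_dock)}

== RESULT ==
["at(dock)", "open(d_bay_kitchen)", "open(d_kitchen_dock)"]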